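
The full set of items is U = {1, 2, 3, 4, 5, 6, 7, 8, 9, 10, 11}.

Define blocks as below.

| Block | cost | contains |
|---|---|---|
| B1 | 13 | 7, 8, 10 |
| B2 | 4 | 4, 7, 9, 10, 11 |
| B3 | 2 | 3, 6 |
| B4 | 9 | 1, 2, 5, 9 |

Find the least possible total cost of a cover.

B1, B2, B3, B4 together cover every item (B1 ∪ B2 ∪ B3 ∪ B4 = {1, 2, 3, 4, 5, 6, 7, 8, 9, 10, 11}); total cost 13 + 4 + 2 + 9 = 28.
No covering selection has total cost below 28.

28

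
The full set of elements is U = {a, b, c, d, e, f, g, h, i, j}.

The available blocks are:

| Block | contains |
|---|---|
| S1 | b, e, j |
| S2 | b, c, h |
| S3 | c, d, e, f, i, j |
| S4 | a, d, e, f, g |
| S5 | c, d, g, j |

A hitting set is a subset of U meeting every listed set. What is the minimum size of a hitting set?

2

The 2 elements {c, e} hit every block.
The blocks S2, S4 are pairwise disjoint, so any hitting set needs a separate element for each — at least 2. Hence 2 is optimal.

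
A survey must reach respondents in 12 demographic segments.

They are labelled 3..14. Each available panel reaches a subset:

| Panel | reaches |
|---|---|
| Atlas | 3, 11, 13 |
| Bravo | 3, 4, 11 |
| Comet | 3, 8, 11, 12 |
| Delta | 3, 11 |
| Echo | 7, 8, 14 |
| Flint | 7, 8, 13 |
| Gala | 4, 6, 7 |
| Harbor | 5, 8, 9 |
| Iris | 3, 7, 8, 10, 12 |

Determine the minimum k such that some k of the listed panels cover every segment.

Take {Atlas, Echo, Gala, Harbor, Iris}. Their union is {3, 4, 5, 6, 7, 8, 9, 10, 11, 12, 13, 14}, which is all 12 segments.
Only Iris contains 10, so Iris is forced; the remaining 7 segments need at least 4 more panels (each remaining panel adds at most 2) — so at least 5 panels are needed, and 5 is optimal.

5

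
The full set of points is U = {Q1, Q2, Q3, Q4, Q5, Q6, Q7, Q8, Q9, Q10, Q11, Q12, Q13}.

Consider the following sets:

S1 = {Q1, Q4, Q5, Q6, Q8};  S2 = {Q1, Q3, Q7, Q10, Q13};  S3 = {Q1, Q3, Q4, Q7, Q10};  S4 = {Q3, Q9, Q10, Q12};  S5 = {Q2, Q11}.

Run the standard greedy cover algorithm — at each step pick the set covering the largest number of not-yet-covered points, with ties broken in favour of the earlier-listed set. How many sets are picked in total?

4

Greedy: pick S1 (covers 5 new) → pick S2 (covers 4 new) → pick S4 (covers 2 new) → pick S5 (covers 2 new). Total picks: 4.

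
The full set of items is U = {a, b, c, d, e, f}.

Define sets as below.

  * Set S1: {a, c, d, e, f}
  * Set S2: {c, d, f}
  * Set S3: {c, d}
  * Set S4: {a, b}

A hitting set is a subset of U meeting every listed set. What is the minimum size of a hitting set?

2

The 2 items {a, d} hit every set.
The sets S3, S4 are pairwise disjoint, so any hitting set needs a separate item for each — at least 2. Hence 2 is optimal.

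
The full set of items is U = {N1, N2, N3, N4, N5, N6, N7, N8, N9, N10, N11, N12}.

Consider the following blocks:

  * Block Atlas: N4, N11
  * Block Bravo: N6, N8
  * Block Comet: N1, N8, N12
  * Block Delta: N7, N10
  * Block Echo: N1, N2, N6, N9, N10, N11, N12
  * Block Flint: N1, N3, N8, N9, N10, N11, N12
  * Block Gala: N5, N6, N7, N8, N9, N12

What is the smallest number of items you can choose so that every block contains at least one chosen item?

3

The 3 items {N8, N10, N11} hit every block.
The blocks Atlas, Bravo, Delta are pairwise disjoint, so any hitting set needs a separate item for each — at least 3. Hence 3 is optimal.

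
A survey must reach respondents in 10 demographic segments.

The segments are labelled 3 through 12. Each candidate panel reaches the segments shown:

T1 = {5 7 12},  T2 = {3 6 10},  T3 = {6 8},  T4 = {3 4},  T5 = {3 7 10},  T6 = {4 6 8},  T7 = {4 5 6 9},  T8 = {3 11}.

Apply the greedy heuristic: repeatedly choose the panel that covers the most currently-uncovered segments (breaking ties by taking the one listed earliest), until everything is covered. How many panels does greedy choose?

Greedy: pick T7 (covers 4 new) → pick T5 (covers 3 new) → pick T1 (covers 1 new) → pick T3 (covers 1 new) → pick T8 (covers 1 new). Total picks: 5.

5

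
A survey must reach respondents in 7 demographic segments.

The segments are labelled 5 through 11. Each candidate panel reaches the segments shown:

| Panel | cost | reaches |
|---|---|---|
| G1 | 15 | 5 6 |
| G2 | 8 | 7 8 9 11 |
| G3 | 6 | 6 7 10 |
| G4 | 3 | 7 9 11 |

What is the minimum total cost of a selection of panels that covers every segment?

G1, G2, G3 together cover every segment (G1 ∪ G2 ∪ G3 = {5, 6, 7, 8, 9, 10, 11}); total cost 15 + 8 + 6 = 29.
The greedy pick G4, G3, G2, G1 costs 32; no covering selection beats 29.

29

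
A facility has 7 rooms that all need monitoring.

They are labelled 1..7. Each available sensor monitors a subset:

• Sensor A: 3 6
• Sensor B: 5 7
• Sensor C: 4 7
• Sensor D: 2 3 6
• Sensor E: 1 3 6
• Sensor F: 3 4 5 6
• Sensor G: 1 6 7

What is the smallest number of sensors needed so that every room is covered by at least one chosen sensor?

3

D and F and G together: D ∪ F ∪ G = {1, 2, 3, 4, 5, 6, 7} — every room is covered.
Only D contains 2, so D is forced; the remaining 4 rooms need at least 2 more sensors (each remaining sensor adds at most 2) — so at least 3 sensors are needed, and 3 is optimal.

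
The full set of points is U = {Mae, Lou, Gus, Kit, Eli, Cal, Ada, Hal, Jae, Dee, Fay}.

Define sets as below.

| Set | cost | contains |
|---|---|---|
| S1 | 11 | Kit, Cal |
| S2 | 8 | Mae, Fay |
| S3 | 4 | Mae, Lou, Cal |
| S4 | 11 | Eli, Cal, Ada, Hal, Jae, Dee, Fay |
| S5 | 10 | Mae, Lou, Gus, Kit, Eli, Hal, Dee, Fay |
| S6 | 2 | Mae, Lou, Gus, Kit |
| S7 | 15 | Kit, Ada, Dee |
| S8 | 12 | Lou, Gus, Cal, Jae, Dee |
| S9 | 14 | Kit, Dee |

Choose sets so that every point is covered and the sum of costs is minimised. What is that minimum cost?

13

S4, S6 together cover every point (S4 ∪ S6 = {Mae, Lou, Gus, Kit, Eli, Cal, Ada, Hal, Jae, Dee, Fay}); total cost 11 + 2 = 13.
No covering selection has total cost below 13.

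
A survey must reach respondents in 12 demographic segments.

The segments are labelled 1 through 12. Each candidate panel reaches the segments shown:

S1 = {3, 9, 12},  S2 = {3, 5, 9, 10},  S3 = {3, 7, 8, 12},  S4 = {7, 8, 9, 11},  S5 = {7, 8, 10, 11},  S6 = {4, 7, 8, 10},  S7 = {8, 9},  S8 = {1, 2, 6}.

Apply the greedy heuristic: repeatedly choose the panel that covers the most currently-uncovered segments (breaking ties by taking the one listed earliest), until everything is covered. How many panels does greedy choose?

5

Greedy: pick S2 (covers 4 new) → pick S3 (covers 3 new) → pick S8 (covers 3 new) → pick S4 (covers 1 new) → pick S6 (covers 1 new). Total picks: 5.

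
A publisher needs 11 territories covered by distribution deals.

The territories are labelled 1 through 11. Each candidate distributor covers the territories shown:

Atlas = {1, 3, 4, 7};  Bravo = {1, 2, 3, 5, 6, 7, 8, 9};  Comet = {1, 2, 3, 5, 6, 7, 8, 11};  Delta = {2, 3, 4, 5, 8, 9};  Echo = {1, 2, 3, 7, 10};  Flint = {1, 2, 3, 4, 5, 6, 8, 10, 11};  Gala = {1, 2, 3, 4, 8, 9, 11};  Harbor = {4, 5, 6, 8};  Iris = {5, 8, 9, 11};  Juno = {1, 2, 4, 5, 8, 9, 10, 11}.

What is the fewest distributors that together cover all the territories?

2

Comet and Juno together: Comet ∪ Juno = {1, 2, 3, 4, 5, 6, 7, 8, 9, 10, 11} — every territory is covered.
No single distributor has all 11 territories (the largest, Flint, has 9), so 2 is optimal.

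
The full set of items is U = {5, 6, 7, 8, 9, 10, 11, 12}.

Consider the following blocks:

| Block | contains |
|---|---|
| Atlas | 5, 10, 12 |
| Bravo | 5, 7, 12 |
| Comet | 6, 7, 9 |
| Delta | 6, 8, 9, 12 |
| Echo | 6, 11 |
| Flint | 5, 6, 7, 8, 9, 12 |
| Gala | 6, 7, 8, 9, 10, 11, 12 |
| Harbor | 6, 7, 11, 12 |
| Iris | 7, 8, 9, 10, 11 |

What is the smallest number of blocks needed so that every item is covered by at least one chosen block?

2

Bravo and Gala together: Bravo ∪ Gala = {5, 6, 7, 8, 9, 10, 11, 12} — every item is covered.
No single block has all 8 items (the largest, Gala, has 7), so 2 is optimal.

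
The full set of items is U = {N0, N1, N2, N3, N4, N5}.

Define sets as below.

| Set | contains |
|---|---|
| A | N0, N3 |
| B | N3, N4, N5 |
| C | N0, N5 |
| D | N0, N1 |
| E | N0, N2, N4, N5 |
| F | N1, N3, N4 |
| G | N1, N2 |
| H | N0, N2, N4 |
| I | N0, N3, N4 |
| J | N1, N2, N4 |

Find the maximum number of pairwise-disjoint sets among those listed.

G, I are pairwise disjoint (G={N1,N2}; I={N0,N3,N4}).
Every remaining set overlaps one of these, and no 3 of the listed sets are pairwise disjoint, so 2 is the maximum.

2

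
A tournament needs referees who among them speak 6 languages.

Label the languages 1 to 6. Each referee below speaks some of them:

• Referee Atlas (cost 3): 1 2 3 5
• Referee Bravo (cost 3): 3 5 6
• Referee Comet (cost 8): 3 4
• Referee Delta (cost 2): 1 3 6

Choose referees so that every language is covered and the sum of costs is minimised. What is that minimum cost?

13

Atlas, Comet, Delta together cover every language (Atlas ∪ Comet ∪ Delta = {1, 2, 3, 4, 5, 6}); total cost 3 + 8 + 2 = 13.
No covering selection has total cost below 13.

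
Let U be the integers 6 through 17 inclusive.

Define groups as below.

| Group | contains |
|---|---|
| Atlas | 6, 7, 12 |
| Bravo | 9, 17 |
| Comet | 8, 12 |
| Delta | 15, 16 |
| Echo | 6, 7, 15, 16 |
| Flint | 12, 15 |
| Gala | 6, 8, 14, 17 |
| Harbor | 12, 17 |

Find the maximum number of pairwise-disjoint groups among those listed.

Bravo, Comet, Delta are pairwise disjoint (Bravo={9,17}; Comet={8,12}; Delta={15,16}).
Every remaining group overlaps one of these, and no 4 of the listed groups are pairwise disjoint, so 3 is the maximum.

3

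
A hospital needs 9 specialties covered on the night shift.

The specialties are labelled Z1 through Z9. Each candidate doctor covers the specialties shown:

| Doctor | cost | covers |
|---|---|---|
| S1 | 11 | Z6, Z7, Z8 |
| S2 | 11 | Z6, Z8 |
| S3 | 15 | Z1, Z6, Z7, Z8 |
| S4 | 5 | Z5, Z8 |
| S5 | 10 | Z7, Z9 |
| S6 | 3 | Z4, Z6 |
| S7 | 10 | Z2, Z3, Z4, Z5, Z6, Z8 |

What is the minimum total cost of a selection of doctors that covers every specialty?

S3, S5, S7 together cover every specialty (S3 ∪ S5 ∪ S7 = {Z1, Z2, Z3, Z4, Z5, Z6, Z7, Z8, Z9}); total cost 15 + 10 + 10 = 35.
The greedy pick S6, S4, S5, S7, S3 costs 43; no covering selection beats 35.

35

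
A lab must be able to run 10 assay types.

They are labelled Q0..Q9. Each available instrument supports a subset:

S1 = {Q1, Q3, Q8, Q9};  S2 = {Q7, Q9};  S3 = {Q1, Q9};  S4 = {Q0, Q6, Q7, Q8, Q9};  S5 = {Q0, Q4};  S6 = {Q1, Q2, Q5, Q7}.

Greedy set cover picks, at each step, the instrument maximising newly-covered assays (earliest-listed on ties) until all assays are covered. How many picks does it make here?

4

Greedy: pick S4 (covers 5 new) → pick S6 (covers 3 new) → pick S1 (covers 1 new) → pick S5 (covers 1 new). Total picks: 4.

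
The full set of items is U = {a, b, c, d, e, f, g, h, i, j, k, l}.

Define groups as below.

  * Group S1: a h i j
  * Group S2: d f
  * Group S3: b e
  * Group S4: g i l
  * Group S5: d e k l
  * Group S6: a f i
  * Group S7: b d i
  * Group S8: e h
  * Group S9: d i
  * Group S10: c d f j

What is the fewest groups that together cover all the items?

5

S1 and S3 and S4 and S5 and S10 together: S1 ∪ S3 ∪ S4 ∪ S5 ∪ S10 = {a, b, c, d, e, f, g, h, i, j, k, l} — every item is covered.
No 4 of the 10 groups cover everything (all 210 combinations miss at least one item), so 5 is optimal.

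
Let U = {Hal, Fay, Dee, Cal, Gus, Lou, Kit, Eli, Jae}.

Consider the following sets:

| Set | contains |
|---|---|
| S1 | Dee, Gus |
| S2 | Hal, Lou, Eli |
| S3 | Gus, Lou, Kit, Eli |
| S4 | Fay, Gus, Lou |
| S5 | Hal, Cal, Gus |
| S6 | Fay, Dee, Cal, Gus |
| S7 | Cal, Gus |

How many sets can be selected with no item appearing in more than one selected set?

S2, S7 are pairwise disjoint (S2={Hal,Lou,Eli}; S7={Cal,Gus}).
Every remaining set overlaps one of these, and no 3 of the listed sets are pairwise disjoint, so 2 is the maximum.

2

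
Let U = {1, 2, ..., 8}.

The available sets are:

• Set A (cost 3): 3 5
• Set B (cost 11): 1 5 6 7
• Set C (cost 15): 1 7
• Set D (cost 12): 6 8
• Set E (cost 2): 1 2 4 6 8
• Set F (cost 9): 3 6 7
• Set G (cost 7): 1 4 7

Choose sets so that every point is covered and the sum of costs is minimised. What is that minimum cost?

A, E, G together cover every point (A ∪ E ∪ G = {1, 2, 3, 4, 5, 6, 7, 8}); total cost 3 + 2 + 7 = 12.
No covering selection has total cost below 12.

12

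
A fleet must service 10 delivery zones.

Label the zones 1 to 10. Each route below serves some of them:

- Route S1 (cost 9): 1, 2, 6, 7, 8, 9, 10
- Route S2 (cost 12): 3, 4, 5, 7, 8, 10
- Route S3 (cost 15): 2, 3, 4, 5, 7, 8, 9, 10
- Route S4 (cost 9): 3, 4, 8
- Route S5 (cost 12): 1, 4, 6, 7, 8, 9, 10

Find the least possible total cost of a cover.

S1, S2 together cover every zone (S1 ∪ S2 = {1, 2, 3, 4, 5, 6, 7, 8, 9, 10}); total cost 9 + 12 = 21.
No covering selection has total cost below 21.

21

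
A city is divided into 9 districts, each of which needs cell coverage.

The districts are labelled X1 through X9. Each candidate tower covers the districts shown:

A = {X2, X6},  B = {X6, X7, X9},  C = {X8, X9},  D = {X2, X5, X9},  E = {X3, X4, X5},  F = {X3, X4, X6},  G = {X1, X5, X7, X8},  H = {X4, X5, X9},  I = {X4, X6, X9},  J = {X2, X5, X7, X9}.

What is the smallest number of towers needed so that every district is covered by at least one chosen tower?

3

Take {D, F, G}. Their union is {X1, X2, X3, X4, X5, X6, X7, X8, X9}, which is all 9 districts.
Each tower has at most 4 districts, and 2·4 = 8 < 9 — so at least 3 towers are needed, and 3 is optimal.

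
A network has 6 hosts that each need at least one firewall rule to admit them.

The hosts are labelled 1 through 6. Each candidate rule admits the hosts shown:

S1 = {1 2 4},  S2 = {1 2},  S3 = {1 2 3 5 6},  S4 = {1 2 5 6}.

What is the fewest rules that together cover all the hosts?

2

S1 and S3 together: S1 ∪ S3 = {1, 2, 3, 4, 5, 6} — every host is covered.
No single rule has all 6 hosts (the largest, S3, has 5), so 2 is optimal.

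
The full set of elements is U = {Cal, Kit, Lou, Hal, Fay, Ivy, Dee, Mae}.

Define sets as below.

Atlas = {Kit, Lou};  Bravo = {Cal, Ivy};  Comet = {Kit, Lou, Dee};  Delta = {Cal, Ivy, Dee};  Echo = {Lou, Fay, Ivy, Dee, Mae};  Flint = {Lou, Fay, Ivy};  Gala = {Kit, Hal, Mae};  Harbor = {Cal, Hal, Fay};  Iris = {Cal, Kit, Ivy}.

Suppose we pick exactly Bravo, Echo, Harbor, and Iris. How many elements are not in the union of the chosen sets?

0

Union of Bravo, Echo, Harbor, Iris = {Cal, Kit, Lou, Hal, Fay, Ivy, Dee, Mae} — that's every element, so 0 are uncovered.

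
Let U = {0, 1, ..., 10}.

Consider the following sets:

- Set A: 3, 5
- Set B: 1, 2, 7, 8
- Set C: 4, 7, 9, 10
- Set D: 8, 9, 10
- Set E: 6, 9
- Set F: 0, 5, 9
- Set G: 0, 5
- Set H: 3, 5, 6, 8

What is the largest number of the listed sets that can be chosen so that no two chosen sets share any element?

3

A, B, E are pairwise disjoint (A={3,5}; B={1,2,7,8}; E={6,9}).
Every remaining set overlaps one of these, and no 4 of the listed sets are pairwise disjoint, so 3 is the maximum.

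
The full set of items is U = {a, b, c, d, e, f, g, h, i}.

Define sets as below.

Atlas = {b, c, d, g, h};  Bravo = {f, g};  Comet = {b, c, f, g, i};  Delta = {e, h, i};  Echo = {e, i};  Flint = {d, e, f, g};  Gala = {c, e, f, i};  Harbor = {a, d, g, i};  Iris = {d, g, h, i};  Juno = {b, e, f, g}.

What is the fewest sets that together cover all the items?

3

Atlas and Harbor and Juno together: Atlas ∪ Harbor ∪ Juno = {a, b, c, d, e, f, g, h, i} — every item is covered.
Only Harbor contains a, so Harbor is forced; the remaining 5 items need at least 2 more sets (each remaining set adds at most 3) — so at least 3 sets are needed, and 3 is optimal.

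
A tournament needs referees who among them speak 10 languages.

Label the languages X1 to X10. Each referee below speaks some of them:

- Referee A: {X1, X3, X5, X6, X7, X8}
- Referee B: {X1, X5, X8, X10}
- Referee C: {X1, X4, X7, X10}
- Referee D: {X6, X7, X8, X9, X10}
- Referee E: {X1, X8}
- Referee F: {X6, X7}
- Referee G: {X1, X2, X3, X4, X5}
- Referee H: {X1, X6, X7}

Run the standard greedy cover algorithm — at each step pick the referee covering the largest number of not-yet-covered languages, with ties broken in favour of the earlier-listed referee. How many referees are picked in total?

4

Greedy: pick A (covers 6 new) → pick C (covers 2 new) → pick D (covers 1 new) → pick G (covers 1 new). Total picks: 4.
(The true minimum cover uses only 2 referees, so greedy is not optimal here.)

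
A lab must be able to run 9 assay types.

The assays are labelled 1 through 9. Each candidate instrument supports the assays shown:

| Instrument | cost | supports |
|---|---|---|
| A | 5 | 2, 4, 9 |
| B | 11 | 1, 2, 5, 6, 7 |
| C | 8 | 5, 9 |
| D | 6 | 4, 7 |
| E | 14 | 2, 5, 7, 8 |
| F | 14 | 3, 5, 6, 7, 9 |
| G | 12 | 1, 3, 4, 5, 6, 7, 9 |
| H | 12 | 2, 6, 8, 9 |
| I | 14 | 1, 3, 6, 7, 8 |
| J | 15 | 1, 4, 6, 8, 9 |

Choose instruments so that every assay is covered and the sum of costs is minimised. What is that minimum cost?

24

G, H together cover every assay (G ∪ H = {1, 2, 3, 4, 5, 6, 7, 8, 9}); total cost 12 + 12 = 24.
The greedy pick A, G, H costs 29; no covering selection beats 24.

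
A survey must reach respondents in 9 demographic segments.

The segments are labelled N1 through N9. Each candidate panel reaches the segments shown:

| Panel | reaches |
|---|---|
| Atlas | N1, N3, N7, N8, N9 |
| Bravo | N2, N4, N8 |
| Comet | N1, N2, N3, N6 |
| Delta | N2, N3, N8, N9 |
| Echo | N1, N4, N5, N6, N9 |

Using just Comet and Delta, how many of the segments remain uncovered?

Union of Comet, Delta = {N1, N2, N3, N6, N8, N9}.
Not covered: N4, N5, N7 — 3 segments.

3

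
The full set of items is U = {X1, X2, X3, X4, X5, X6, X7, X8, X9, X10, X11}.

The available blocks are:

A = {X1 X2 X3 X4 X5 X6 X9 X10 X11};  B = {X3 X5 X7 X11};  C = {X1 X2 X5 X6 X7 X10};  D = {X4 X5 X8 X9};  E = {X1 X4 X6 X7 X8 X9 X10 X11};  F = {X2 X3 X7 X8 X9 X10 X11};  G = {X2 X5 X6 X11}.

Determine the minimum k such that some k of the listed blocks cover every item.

2

A and F cover everything between them: the union {X1, X2, X3, X4, X5, X6, X7, X8, X9, X10, X11} is all of U.
No single block has all 11 items (the largest, A, has 9), so 2 is optimal.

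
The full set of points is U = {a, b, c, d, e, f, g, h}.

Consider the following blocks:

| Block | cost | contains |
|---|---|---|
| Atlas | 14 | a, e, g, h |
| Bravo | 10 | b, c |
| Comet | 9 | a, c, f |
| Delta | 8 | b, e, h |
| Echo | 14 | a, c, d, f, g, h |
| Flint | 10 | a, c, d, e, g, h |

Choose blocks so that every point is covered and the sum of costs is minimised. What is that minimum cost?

Delta, Echo together cover every point (Delta ∪ Echo = {a, b, c, d, e, f, g, h}); total cost 8 + 14 = 22.
The greedy pick Flint, Delta, Comet costs 27; no covering selection beats 22.

22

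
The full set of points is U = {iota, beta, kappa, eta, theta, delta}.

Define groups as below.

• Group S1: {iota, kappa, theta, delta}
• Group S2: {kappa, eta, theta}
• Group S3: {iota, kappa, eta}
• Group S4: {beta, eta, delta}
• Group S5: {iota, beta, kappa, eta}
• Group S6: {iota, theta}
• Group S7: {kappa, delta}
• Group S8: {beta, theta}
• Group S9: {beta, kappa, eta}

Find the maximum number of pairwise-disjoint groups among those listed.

2

S7, S8 are pairwise disjoint (S7={kappa,delta}; S8={beta,theta}).
Every remaining group overlaps one of these, and no 3 of the listed groups are pairwise disjoint, so 2 is the maximum.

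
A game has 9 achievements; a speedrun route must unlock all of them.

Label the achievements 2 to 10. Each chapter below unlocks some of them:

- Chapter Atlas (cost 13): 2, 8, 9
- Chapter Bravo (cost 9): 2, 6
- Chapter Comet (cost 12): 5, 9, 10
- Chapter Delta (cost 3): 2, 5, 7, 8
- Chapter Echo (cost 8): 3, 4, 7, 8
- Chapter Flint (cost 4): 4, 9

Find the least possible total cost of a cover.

29

Bravo, Comet, Echo together cover every achievement (Bravo ∪ Comet ∪ Echo = {2, 3, 4, 5, 6, 7, 8, 9, 10}); total cost 9 + 12 + 8 = 29.
The greedy pick Delta, Flint, Echo, Bravo, Comet costs 36; no covering selection beats 29.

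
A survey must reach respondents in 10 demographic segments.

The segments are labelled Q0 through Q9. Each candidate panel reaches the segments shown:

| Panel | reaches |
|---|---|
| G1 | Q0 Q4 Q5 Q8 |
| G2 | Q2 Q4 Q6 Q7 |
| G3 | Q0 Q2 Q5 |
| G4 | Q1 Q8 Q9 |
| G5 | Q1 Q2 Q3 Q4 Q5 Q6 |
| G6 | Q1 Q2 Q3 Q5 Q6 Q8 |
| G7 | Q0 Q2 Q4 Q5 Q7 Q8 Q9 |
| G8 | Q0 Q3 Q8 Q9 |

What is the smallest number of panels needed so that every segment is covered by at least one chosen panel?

2

Take {G6, G7}. Their union is {Q0, Q1, Q2, Q3, Q4, Q5, Q6, Q7, Q8, Q9}, which is all 10 segments.
No single panel has all 10 segments (the largest, G7, has 7), so 2 is optimal.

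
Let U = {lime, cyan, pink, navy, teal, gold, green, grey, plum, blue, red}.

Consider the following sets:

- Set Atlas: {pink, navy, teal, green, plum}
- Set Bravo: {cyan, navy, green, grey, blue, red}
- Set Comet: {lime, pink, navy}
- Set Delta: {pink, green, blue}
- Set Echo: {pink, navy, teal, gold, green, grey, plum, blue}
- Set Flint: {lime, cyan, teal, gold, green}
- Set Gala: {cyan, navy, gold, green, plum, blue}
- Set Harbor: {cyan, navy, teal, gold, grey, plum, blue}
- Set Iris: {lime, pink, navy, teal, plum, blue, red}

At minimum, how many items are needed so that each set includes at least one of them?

2

Take H = {cyan, pink}. Each listed set contains at least one of these, so H is a hitting set of size 2.
No single item lies in every set, so at least 2 are needed and 2 is optimal.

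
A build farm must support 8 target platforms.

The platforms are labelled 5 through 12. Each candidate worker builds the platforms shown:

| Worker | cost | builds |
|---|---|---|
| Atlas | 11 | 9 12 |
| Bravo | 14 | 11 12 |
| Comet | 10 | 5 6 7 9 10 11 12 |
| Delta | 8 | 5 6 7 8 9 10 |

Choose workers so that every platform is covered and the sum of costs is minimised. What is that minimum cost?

18

Comet, Delta together cover every platform (Comet ∪ Delta = {5, 6, 7, 8, 9, 10, 11, 12}); total cost 10 + 8 = 18.
No covering selection has total cost below 18.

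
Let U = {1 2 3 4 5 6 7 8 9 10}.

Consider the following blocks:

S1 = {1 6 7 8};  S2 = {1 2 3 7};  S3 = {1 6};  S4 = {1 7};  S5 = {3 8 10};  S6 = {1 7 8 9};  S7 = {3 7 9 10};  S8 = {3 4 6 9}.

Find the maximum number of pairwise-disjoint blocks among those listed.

2

S4, S8 are pairwise disjoint (S4={1,7}; S8={3,4,6,9}).
Every remaining block overlaps one of these, and no 3 of the listed blocks are pairwise disjoint, so 2 is the maximum.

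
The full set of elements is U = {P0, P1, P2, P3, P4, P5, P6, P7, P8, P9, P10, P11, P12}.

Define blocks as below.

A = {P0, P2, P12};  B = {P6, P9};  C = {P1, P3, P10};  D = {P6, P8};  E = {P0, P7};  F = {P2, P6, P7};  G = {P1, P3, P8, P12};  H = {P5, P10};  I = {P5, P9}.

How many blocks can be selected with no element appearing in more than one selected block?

4

B, E, G, H are pairwise disjoint (B={P6,P9}; E={P0,P7}; G={P1,P3,P8,P12}; H={P5,P10}).
Every remaining block overlaps one of these, and no 5 of the listed blocks are pairwise disjoint, so 4 is the maximum.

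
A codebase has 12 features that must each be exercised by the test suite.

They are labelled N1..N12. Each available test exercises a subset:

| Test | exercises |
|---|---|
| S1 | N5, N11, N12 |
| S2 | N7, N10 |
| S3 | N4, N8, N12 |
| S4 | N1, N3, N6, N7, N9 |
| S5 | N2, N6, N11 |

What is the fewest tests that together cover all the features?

5

Take {S1, S2, S3, S4, S5}. Their union is {N1, N2, N3, N4, N5, N6, N7, N8, N9, N10, N11, N12}, which is all 12 features.
No 4 of the 5 tests cover everything (all 5 combinations miss at least one feature), so 5 is optimal.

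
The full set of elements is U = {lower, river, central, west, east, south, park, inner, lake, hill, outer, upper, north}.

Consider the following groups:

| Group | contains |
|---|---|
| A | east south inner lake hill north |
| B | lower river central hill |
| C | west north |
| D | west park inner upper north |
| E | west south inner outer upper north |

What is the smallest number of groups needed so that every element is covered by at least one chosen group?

4

Take {A, B, D, E}. Their union is {lower, river, central, west, east, south, park, inner, lake, hill, outer, upper, north}, which is all 13 elements.
Only A contains east, so A is forced; the remaining 7 elements need at least 3 more groups (each remaining group adds at most 3) — so at least 4 groups are needed, and 4 is optimal.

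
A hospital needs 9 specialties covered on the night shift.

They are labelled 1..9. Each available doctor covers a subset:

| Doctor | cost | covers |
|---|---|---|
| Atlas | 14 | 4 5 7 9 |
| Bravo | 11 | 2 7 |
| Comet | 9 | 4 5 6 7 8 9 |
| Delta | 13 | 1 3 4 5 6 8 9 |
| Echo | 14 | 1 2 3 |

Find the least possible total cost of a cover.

Comet, Echo together cover every specialty (Comet ∪ Echo = {1, 2, 3, 4, 5, 6, 7, 8, 9}); total cost 9 + 14 = 23.
No covering selection has total cost below 23.

23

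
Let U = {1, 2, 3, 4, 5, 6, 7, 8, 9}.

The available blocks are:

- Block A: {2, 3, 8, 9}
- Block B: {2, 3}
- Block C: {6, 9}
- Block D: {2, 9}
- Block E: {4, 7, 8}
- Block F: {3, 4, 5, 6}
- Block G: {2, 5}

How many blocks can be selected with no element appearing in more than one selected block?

B, C, E are pairwise disjoint (B={2,3}; C={6,9}; E={4,7,8}).
Every remaining block overlaps one of these, and no 4 of the listed blocks are pairwise disjoint, so 3 is the maximum.

3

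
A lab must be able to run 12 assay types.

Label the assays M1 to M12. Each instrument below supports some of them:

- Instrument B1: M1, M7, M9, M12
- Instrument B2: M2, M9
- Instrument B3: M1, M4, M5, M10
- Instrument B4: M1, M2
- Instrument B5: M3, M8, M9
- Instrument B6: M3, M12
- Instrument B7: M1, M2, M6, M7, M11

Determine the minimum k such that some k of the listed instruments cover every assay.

4

B3 and B5 and B6 and B7 together: B3 ∪ B5 ∪ B6 ∪ B7 = {M1, M2, M3, M4, M5, M6, M7, M8, M9, M10, M11, M12} — every assay is covered.
Only B7 contains M6, so B7 is forced; the remaining 7 assays need at least 3 more instruments (each remaining instrument adds at most 3) — so at least 4 instruments are needed, and 4 is optimal.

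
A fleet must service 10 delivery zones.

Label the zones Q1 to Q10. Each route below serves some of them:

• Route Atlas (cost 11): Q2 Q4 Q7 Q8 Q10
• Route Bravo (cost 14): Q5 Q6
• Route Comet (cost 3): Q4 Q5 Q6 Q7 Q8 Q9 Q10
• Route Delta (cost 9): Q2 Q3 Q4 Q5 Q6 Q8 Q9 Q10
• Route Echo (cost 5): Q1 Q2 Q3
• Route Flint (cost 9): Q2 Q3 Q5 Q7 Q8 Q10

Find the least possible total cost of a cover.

8

Comet, Echo together cover every zone (Comet ∪ Echo = {Q1, Q2, Q3, Q4, Q5, Q6, Q7, Q8, Q9, Q10}); total cost 3 + 5 = 8.
No covering selection has total cost below 8.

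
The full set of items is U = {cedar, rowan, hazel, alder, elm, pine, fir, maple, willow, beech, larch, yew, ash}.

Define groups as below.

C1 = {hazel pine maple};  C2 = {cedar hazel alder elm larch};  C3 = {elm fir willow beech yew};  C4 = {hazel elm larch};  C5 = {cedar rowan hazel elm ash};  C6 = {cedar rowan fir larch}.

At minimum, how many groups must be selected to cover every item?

C1, C2, C3, and C5 cover everything between them: the union {cedar, rowan, hazel, alder, elm, pine, fir, maple, willow, beech, larch, yew, ash} is all of U.
No 3 of the 6 groups cover everything (all 20 combinations miss at least one item), so 4 is optimal.

4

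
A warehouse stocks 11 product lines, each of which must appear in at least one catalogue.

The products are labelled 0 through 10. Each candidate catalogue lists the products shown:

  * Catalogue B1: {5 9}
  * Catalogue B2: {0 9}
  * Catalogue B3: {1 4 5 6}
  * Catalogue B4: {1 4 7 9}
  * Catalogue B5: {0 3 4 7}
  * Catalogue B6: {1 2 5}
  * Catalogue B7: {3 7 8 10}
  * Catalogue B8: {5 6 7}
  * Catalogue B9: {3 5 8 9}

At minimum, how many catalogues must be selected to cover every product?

Take {B2, B3, B6, B7}. Their union is {0, 1, 2, 3, 4, 5, 6, 7, 8, 9, 10}, which is all 11 products.
No 3 of the 9 catalogues cover everything (all 84 combinations miss at least one product), so 4 is optimal.

4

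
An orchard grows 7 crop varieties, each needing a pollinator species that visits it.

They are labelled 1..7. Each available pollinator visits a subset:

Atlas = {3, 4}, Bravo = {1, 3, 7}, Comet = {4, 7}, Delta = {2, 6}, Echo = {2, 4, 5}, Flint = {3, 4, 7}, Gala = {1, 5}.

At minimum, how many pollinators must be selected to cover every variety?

3

Take {Delta, Flint, Gala}. Their union is {1, 2, 3, 4, 5, 6, 7}, which is all 7 varieties.
Each pollinator has at most 3 varieties, and 2·3 = 6 < 7 — so at least 3 pollinators are needed, and 3 is optimal.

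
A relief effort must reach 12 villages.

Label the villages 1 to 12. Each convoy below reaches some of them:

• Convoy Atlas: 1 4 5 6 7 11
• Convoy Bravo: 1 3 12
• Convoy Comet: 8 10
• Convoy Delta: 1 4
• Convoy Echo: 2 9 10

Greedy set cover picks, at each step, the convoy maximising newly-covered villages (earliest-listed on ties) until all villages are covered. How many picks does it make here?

Greedy: pick Atlas (covers 6 new) → pick Echo (covers 3 new) → pick Bravo (covers 2 new) → pick Comet (covers 1 new). Total picks: 4.

4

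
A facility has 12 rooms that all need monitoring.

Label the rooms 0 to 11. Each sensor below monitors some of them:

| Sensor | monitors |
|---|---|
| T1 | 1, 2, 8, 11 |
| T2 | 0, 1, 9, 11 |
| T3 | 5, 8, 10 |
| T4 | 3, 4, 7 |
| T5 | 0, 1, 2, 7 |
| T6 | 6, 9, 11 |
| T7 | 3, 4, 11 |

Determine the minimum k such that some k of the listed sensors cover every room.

4

T3 and T4 and T5 and T6 together: T3 ∪ T4 ∪ T5 ∪ T6 = {0, 1, 2, 3, 4, 5, 6, 7, 8, 9, 10, 11} — every room is covered.
Only T3 contains 5, so T3 is forced; the remaining 9 rooms need at least 3 more sensors (each remaining sensor adds at most 4) — so at least 4 sensors are needed, and 4 is optimal.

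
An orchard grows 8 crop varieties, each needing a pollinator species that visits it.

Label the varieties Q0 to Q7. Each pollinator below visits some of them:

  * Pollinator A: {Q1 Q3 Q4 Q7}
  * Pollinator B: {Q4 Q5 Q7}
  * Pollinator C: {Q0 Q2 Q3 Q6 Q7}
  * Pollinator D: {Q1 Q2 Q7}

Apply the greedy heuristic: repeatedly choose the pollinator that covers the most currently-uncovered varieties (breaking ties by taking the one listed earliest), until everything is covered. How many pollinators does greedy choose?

Greedy: pick C (covers 5 new) → pick A (covers 2 new) → pick B (covers 1 new). Total picks: 3.

3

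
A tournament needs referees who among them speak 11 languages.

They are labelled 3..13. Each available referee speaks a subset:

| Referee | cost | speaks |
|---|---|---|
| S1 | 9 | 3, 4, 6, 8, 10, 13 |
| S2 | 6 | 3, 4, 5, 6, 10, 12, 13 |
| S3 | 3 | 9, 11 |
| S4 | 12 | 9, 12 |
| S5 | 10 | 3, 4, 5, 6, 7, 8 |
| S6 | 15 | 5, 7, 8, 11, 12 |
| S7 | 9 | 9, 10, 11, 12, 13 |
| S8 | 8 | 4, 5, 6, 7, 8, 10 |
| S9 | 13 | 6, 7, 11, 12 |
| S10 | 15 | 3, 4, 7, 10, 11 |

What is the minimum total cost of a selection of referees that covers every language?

S2, S3, S8 together cover every language (S2 ∪ S3 ∪ S8 = {3, 4, 5, 6, 7, 8, 9, 10, 11, 12, 13}); total cost 6 + 3 + 8 = 17.
No covering selection has total cost below 17.

17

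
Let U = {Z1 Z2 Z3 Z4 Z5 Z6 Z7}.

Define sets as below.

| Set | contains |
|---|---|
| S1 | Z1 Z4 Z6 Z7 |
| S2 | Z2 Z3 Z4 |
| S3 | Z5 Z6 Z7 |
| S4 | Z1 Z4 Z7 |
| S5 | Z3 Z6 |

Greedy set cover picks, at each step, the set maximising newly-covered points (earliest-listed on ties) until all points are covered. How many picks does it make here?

3

Greedy: pick S1 (covers 4 new) → pick S2 (covers 2 new) → pick S3 (covers 1 new). Total picks: 3.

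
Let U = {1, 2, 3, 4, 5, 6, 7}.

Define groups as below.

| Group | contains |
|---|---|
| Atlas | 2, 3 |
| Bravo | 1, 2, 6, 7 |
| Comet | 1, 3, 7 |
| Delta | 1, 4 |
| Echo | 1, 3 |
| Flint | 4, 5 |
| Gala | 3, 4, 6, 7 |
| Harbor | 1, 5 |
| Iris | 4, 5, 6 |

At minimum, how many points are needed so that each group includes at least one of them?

Take H = {1, 3, 4}. Each listed group contains at least one of these, so H is a hitting set of size 3.
No choice of 2 points meets every group, so 3 is the minimum.

3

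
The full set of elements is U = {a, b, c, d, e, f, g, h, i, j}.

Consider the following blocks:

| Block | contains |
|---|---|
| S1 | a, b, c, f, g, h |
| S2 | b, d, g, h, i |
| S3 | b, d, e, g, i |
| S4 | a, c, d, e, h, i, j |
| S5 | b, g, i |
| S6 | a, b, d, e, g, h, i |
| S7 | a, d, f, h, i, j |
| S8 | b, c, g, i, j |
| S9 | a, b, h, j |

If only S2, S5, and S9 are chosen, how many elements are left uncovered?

3

Union of S2, S5, S9 = {a, b, d, g, h, i, j}.
Not covered: c, e, f — 3 elements.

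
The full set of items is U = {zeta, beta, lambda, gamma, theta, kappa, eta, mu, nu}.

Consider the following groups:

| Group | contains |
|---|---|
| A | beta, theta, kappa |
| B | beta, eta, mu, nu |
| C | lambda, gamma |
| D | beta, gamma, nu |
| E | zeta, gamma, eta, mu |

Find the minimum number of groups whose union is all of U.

A, B, C, and E cover everything between them: the union {zeta, beta, lambda, gamma, theta, kappa, eta, mu, nu} is all of U.
No 3 of the 5 groups cover everything (all 10 combinations miss at least one item), so 4 is optimal.

4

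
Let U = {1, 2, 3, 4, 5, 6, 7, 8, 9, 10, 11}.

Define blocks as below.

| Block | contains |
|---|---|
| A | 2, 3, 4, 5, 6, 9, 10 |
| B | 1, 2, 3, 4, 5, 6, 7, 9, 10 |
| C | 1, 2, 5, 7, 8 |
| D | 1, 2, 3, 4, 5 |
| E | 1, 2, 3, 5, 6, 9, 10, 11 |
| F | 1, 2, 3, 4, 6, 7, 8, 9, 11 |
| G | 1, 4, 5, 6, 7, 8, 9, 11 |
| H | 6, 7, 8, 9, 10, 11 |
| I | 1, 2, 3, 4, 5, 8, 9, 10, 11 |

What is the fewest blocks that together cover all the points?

2

A and G cover everything between them: the union {1, 2, 3, 4, 5, 6, 7, 8, 9, 10, 11} is all of U.
No single block has all 11 points (the largest, B, has 9), so 2 is optimal.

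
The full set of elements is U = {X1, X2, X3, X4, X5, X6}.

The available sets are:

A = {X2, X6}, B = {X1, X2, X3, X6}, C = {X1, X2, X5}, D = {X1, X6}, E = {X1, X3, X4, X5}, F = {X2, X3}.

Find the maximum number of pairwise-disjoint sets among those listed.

D, F are pairwise disjoint (D={X1,X6}; F={X2,X3}).
Every remaining set overlaps one of these, and no 3 of the listed sets are pairwise disjoint, so 2 is the maximum.

2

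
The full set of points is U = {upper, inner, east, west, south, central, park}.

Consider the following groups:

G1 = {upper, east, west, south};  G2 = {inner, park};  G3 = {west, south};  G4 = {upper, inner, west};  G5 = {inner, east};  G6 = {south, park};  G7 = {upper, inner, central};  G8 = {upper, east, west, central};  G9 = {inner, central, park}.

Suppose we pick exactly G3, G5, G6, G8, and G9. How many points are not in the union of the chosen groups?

0

Union of G3, G5, G6, G8, G9 = {upper, inner, east, west, south, central, park} — that's every point, so 0 are uncovered.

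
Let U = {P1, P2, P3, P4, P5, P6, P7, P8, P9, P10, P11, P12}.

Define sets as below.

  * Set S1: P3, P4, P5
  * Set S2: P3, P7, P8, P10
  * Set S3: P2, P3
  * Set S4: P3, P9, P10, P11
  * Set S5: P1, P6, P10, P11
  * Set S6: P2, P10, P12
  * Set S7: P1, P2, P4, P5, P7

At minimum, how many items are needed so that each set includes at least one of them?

The 3 items {P3, P5, P10} hit every set.
No choice of 2 items meets every set, so 3 is the minimum.

3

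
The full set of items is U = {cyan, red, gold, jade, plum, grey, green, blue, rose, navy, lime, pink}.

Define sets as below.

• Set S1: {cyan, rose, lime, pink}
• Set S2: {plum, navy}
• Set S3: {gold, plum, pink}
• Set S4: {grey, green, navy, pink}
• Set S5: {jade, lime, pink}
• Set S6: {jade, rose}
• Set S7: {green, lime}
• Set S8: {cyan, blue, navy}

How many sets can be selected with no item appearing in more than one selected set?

4

S3, S6, S7, S8 are pairwise disjoint (S3={gold,plum,pink}; S6={jade,rose}; S7={green,lime}; S8={cyan,blue,navy}).
Every remaining set overlaps one of these, and no 5 of the listed sets are pairwise disjoint, so 4 is the maximum.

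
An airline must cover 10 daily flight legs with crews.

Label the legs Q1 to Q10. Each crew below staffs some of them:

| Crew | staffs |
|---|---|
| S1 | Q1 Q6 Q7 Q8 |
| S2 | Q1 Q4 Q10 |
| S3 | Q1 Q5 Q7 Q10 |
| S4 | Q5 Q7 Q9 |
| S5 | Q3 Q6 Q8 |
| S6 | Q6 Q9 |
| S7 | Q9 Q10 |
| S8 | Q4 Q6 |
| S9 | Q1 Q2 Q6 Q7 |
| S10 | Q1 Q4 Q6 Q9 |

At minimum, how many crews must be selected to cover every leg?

4

S2 and S4 and S5 and S9 together: S2 ∪ S4 ∪ S5 ∪ S9 = {Q1, Q2, Q3, Q4, Q5, Q6, Q7, Q8, Q9, Q10} — every leg is covered.
Only S9 contains Q2, so S9 is forced; the remaining 6 legs need at least 3 more crews (each remaining crew adds at most 2) — so at least 4 crews are needed, and 4 is optimal.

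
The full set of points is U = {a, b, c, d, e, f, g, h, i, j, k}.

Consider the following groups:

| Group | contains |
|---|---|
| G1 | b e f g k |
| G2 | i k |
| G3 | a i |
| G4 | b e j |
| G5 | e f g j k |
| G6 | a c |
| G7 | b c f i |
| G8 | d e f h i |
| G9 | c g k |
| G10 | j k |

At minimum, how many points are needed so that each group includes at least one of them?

4

The 4 points {c, g, i, j} hit every group.
No choice of 3 points meets every group, so 4 is the minimum.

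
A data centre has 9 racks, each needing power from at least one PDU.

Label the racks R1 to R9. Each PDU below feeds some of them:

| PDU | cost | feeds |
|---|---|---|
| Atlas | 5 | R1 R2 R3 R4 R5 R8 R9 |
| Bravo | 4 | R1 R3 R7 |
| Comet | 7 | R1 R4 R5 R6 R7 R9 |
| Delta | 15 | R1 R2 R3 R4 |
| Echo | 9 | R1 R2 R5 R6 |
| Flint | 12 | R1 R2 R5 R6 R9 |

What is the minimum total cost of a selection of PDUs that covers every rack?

Atlas, Comet together cover every rack (Atlas ∪ Comet = {R1, R2, R3, R4, R5, R6, R7, R8, R9}); total cost 5 + 7 = 12.
No covering selection has total cost below 12.

12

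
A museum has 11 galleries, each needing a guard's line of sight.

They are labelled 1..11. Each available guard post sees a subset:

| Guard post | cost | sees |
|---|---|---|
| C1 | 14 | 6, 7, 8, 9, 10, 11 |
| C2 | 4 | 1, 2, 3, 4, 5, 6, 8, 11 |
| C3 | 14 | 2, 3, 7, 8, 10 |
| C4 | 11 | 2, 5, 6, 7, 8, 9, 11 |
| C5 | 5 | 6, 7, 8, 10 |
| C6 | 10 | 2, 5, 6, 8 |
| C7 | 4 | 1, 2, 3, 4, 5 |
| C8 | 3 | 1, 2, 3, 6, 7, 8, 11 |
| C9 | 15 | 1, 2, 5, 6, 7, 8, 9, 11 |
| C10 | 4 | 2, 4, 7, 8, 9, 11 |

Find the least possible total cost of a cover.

13

C5, C7, C10 together cover every gallery (C5 ∪ C7 ∪ C10 = {1, 2, 3, 4, 5, 6, 7, 8, 9, 10, 11}); total cost 5 + 4 + 4 = 13.
The greedy pick C8, C2, C10, C5 costs 16; no covering selection beats 13.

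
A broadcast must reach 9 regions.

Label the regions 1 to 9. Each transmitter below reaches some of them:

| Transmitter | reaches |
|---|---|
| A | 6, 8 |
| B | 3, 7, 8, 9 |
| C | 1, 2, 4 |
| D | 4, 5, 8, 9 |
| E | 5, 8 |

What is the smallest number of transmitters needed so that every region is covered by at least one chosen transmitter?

4

Take {A, B, C, E}. Their union is {1, 2, 3, 4, 5, 6, 7, 8, 9}, which is all 9 regions.
Only A contains 6, so A is forced; the remaining 7 regions need at least 3 more transmitters (each remaining transmitter adds at most 3) — so at least 4 transmitters are needed, and 4 is optimal.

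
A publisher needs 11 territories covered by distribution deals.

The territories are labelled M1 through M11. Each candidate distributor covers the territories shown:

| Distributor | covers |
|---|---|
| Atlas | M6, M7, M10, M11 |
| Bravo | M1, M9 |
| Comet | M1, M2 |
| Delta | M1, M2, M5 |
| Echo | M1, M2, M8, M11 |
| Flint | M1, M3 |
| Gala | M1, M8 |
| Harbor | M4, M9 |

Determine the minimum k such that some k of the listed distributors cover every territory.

Atlas and Delta and Flint and Gala and Harbor together: Atlas ∪ Delta ∪ Flint ∪ Gala ∪ Harbor = {M1, M2, M3, M4, M5, M6, M7, M8, M9, M10, M11} — every territory is covered.
No 4 of the 8 distributors cover everything (all 70 combinations miss at least one territory), so 5 is optimal.

5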